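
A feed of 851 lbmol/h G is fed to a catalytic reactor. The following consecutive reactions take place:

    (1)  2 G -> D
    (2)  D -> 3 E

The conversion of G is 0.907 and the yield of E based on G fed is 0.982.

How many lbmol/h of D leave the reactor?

Conversion of G: G consumed = 2ξ₁ = 0.907 × 851 → ξ₁ = 385.9 lbmol/h.
Yield of E: 3ξ₂ / 851 = 0.982 → ξ₂ = 278.6 lbmol/h.
Outlet amounts (n = n₀ + Σ ν·ξ):
  G: 851 − 2(385.9) = 79.14
  D: 0 + 1(385.9) − 1(278.6) = 107.4
  E: 0 + 3(278.6) = 835.7

107 lbmol/h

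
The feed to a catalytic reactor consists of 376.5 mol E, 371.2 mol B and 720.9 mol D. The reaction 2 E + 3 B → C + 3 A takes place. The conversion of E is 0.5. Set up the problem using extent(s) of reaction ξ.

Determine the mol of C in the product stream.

E reacted = 0.5 × 376.5 = 188.2 mol; ν_E = −2, so ξ = 188.2/2 = 94.12 mol.
Outlet amounts (n = n₀ + ν ξ):
  E: 376.5 − 2(94.12) = 188.2
  B: 371.2 − 3(94.12) = 88.82
  C: 0 + 1(94.12) = 94.12
  A: 0 + 3(94.12) = 282.4
  D: 720.9 (inert)

94.1 mol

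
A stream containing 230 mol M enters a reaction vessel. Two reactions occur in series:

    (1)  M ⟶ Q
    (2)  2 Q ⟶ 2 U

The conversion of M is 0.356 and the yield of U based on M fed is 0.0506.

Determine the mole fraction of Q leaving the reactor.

Conversion of M: M consumed = 1ξ₁ = 0.356 × 230 → ξ₁ = 81.88 mol.
Yield of U: 2ξ₂ / 230 = 0.0506 → ξ₂ = 5.819 mol.
Outlet amounts (n = n₀ + Σ ν·ξ):
  M: 230 − 1(81.88) = 148.1
  Q: 0 + 1(81.88) − 2(5.819) = 70.24
  U: 0 + 2(5.819) = 11.64
Total out = 230 mol; y_Q = 70.24 / 230 = 0.3054.

0.305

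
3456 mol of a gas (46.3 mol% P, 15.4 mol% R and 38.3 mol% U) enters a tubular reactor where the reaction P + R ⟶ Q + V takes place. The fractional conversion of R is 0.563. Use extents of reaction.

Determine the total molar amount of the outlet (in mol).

3460 mol

R reacted = 0.563 × 532.2 = 299.6 mol; ν_R = −1, so ξ = 299.6/1 = 299.6 mol.
Outlet amounts (n = n₀ + ν ξ):
  P: 1600 − 1(299.6) = 1300
  R: 532.2 − 1(299.6) = 232.6
  Q: 0 + 1(299.6) = 299.6
  V: 0 + 1(299.6) = 299.6
  U: 1324 (inert)
Total out = 1300 + 232.6 + 299.6 + 299.6 + 1324 = 3456 mol.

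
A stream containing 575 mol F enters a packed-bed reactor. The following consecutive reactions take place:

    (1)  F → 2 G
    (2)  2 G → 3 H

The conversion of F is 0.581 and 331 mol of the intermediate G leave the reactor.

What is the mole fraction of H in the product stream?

Conversion of F: F consumed = 1ξ₁ = 0.581 × 575 → ξ₁ = 334.1 mol.
G balance: n_G = 0 + 2ξ₁ − 2ξ₂ = 331 → ξ₂ = (2·334.1 − 331)/2 = 168.6 mol.
Outlet amounts (n = n₀ + Σ ν·ξ):
  F: 575 − 1(334.1) = 240.9
  G: 0 + 2(334.1) − 2(168.6) = 331
  H: 0 + 3(168.6) = 505.7
Total out = 1078 mol; y_H = 505.7 / 1078 = 0.4693.

0.469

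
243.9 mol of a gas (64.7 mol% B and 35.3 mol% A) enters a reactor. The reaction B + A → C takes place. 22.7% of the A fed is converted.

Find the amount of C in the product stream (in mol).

19.5 mol

A reacted = 0.227 × 86.1 = 19.54 mol; ν_A = −1, so ξ = 19.54/1 = 19.54 mol.
Outlet amounts (n = n₀ + ν ξ):
  B: 157.8 − 1(19.54) = 138.3
  A: 86.1 − 1(19.54) = 66.55
  C: 0 + 1(19.54) = 19.54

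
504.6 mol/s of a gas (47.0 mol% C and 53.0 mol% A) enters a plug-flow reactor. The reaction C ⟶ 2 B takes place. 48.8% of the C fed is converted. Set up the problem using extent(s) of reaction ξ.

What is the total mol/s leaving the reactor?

620 mol/s

C reacted = 0.488 × 237.2 = 115.7 mol/s; ν_C = −1, so ξ = 115.7/1 = 115.7 mol/s.
Outlet amounts (n = n₀ + ν ξ):
  C: 237.2 − 1(115.7) = 121.4
  B: 0 + 2(115.7) = 231.5
  A: 267.4 (inert)
Total out = 121.4 + 231.5 + 267.4 = 620.3 mol/s.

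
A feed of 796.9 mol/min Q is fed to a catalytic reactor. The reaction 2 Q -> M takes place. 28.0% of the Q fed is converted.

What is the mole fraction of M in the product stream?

Q reacted = 0.28 × 796.9 = 223.1 mol/min; ν_Q = −2, so ξ = 223.1/2 = 111.6 mol/min.
Outlet amounts (n = n₀ + ν ξ):
  Q: 796.9 − 2(111.6) = 573.8
  M: 0 + 1(111.6) = 111.6
Total out = 685.3 mol/min; y_M = 111.6 / 685.3 = 0.1628.

0.163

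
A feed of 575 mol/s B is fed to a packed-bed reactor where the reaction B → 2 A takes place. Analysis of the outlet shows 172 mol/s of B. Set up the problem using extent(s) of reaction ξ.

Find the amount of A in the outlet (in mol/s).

806 mol/s

For B: n = n₀ − 1ξ → 172 = 575 − 1ξ, giving ξ = 403 mol/s.
Outlet amounts (n = n₀ + ν ξ):
  B: 575 − 1(403) = 172
  A: 0 + 2(403) = 806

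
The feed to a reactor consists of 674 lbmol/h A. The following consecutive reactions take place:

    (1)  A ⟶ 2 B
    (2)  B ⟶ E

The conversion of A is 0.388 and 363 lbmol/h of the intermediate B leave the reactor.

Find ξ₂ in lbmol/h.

Conversion of A: A consumed = 1ξ₁ = 0.388 × 674 → ξ₁ = 261.5 lbmol/h.
B balance: n_B = 0 + 2ξ₁ − 1ξ₂ = 363 → ξ₂ = (2·261.5 − 363)/1 = 160 lbmol/h.
Outlet amounts (n = n₀ + Σ ν·ξ):
  A: 674 − 1(261.5) = 412.5
  B: 0 + 2(261.5) − 1(160) = 363
  E: 0 + 1(160) = 160

ξ₂ = 160 lbmol/h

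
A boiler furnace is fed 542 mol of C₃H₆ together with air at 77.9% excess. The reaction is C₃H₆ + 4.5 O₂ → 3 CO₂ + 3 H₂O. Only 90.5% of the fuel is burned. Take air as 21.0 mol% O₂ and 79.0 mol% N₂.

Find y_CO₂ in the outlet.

Stoichiometric O₂ = 4.5 × 542 = 2439 mol; O₂ fed = 2439 × 1.779 = 4339 mol.
N₂ fed = 4339 × 79/21 = 16320 mol.
Fuel reacted = 0.905 × 542 → ξ = 490.5 mol.
Outlet (n = n₀ + ν ξ):
  C₃H₆: 542 − 1(490.5) = 51.49
  O₂: 4339 − 4.5(490.5) = 2132
  N₂: 16320 (inert)
  CO₂: 0 + 3(490.5) = 1472
  H₂O: 0 + 3(490.5) = 1472
Total out = 21450 mol; y_CO₂ = 1472 / 21450 = 0.06861.

0.0686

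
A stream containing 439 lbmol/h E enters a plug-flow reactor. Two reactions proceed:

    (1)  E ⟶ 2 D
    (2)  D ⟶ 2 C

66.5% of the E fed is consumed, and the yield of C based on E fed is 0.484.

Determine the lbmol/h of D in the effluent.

Conversion of E: E consumed = 1ξ₁ = 0.665 × 439 → ξ₁ = 291.9 lbmol/h.
Yield of C: 2ξ₂ / 439 = 0.484 → ξ₂ = 106.2 lbmol/h.
Outlet amounts (n = n₀ + Σ ν·ξ):
  E: 439 − 1(291.9) = 147.1
  D: 0 + 2(291.9) − 1(106.2) = 477.6
  C: 0 + 2(106.2) = 212.5

478 lbmol/h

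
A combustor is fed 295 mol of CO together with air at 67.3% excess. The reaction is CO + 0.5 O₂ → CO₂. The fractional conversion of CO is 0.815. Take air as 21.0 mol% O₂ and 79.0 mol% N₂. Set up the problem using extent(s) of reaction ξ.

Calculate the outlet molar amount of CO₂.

Stoichiometric O₂ = 0.5 × 295 = 147.5 mol; O₂ fed = 147.5 × 1.673 = 246.8 mol.
N₂ fed = 246.8 × 79/21 = 928.3 mol.
Fuel reacted = 0.815 × 295 → ξ = 240.4 mol.
Outlet (n = n₀ + ν ξ):
  CO: 295 − 1(240.4) = 54.58
  O₂: 246.8 − 0.5(240.4) = 126.6
  N₂: 928.3 (inert)
  CO₂: 0 + 1(240.4) = 240.4

240 mol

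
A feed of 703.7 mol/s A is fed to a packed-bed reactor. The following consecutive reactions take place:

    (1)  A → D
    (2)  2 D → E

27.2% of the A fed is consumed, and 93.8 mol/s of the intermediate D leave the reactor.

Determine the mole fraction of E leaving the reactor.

Conversion of A: A consumed = 1ξ₁ = 0.272 × 703.7 → ξ₁ = 191.4 mol/s.
D balance: n_D = 0 + 1ξ₁ − 2ξ₂ = 93.8 → ξ₂ = (1·191.4 − 93.8)/2 = 48.8 mol/s.
Outlet amounts (n = n₀ + Σ ν·ξ):
  A: 703.7 − 1(191.4) = 512.3
  D: 0 + 1(191.4) − 2(48.8) = 93.8
  E: 0 + 1(48.8) = 48.8
Total out = 654.9 mol/s; y_E = 48.8 / 654.9 = 0.07452.

0.0745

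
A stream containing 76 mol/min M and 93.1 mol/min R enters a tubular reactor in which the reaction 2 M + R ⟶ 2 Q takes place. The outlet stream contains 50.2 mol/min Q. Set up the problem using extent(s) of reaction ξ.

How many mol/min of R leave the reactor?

68 mol/min

For Q: n = n₀ + 2ξ → 50.2 = 0 + 2ξ, giving ξ = 25.1 mol/min.
Outlet amounts (n = n₀ + ν ξ):
  M: 76 − 2(25.1) = 25.8
  R: 93.1 − 1(25.1) = 68
  Q: 0 + 2(25.1) = 50.2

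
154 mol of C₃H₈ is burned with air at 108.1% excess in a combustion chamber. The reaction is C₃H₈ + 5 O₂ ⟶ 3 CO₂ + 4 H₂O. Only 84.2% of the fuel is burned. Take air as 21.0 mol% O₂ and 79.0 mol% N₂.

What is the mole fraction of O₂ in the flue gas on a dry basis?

Stoichiometric O₂ = 5 × 154 = 770 mol; O₂ fed = 770 × 2.081 = 1602 mol.
N₂ fed = 1602 × 79/21 = 6028 mol.
Fuel reacted = 0.842 × 154 → ξ = 129.7 mol.
Outlet (n = n₀ + ν ξ):
  C₃H₈: 154 − 1(129.7) = 24.33
  O₂: 1602 − 5(129.7) = 954
  N₂: 6028 (inert)
  CO₂: 0 + 3(129.7) = 389
  H₂O: 0 + 4(129.7) = 518.7
Dry total = 7395 mol; y_O₂ (dry) = 954 / 7395 = 0.129.

0.129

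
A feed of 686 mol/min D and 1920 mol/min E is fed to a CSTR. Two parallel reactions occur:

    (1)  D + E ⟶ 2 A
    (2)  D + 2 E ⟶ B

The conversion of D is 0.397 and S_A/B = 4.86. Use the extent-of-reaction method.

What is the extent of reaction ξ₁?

ξ₁ = 193 mol/min

Conversion of D: D consumed = 0.397 × 686 = 272.3 mol/min = 1ξ₁ + 1ξ₂.
Selectivity: 2ξ₁ / (1ξ₂) = 4.86 → ξ₁ = 2.43 ξ₂.
Substitute: (1·2.43 + 1) ξ₂ = 272.3 → ξ₂ = 79.4 mol/min, ξ₁ = 192.9 mol/min.
Outlet amounts (n = n₀ + Σ ν·ξ):
  D: 686 − 1(192.9) − 1(79.4) = 413.7
  E: 1920 − 1(192.9) − 2(79.4) = 1568
  A: 0 + 2(192.9) = 385.9
  B: 0 + 1(79.4) = 79.4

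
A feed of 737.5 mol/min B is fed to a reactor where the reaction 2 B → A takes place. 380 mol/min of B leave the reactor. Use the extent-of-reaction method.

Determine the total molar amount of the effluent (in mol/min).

For B: n = n₀ − 2ξ → 380 = 737.5 − 2ξ, giving ξ = 178.8 mol/min.
Outlet amounts (n = n₀ + ν ξ):
  B: 737.5 − 2(178.8) = 380
  A: 0 + 1(178.8) = 178.8
Total out = 380 + 178.8 = 558.8 mol/min.

559 mol/min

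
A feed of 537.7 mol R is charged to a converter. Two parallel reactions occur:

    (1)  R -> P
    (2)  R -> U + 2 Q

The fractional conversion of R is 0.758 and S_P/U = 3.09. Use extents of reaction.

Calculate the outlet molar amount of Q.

Conversion of R: R consumed = 0.758 × 537.7 = 407.6 mol = 1ξ₁ + 1ξ₂.
Selectivity: 1ξ₁ / (1ξ₂) = 3.09 → ξ₁ = 3.09 ξ₂.
Substitute: (1·3.09 + 1) ξ₂ = 407.6 → ξ₂ = 99.65 mol, ξ₁ = 307.9 mol.
Outlet amounts (n = n₀ + Σ ν·ξ):
  R: 537.7 − 1(307.9) − 1(99.65) = 130.1
  P: 0 + 1(307.9) = 307.9
  U: 0 + 1(99.65) = 99.65
  Q: 0 + 2(99.65) = 199.3

199 mol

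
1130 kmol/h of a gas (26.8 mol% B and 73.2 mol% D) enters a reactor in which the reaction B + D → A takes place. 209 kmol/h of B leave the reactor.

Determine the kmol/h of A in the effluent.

For B: n = n₀ − 1ξ → 209 = 302.8 − 1ξ, giving ξ = 93.84 kmol/h.
Outlet amounts (n = n₀ + ν ξ):
  B: 302.8 − 1(93.84) = 209
  D: 827.2 − 1(93.84) = 733.3
  A: 0 + 1(93.84) = 93.84

93.8 kmol/h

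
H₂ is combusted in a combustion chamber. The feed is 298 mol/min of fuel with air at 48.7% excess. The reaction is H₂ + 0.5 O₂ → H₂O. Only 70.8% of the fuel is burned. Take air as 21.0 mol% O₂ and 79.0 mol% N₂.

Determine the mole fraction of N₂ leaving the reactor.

0.668

Stoichiometric O₂ = 0.5 × 298 = 149 mol/min; O₂ fed = 149 × 1.487 = 221.6 mol/min.
N₂ fed = 221.6 × 79/21 = 833.5 mol/min.
Fuel reacted = 0.708 × 298 → ξ = 211 mol/min.
Outlet (n = n₀ + ν ξ):
  H₂: 298 − 1(211) = 87.02
  O₂: 221.6 − 0.5(211) = 116.1
  N₂: 833.5 (inert)
  H₂O: 0 + 1(211) = 211
Total out = 1248 mol/min; y_N₂ = 833.5 / 1248 = 0.6681.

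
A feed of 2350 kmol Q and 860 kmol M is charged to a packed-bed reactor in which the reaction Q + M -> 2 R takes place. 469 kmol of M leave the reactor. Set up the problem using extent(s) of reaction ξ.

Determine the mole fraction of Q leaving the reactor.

For M: n = n₀ − 1ξ → 469 = 860 − 1ξ, giving ξ = 391 kmol.
Outlet amounts (n = n₀ + ν ξ):
  Q: 2350 − 1(391) = 1959
  M: 860 − 1(391) = 469
  R: 0 + 2(391) = 782
Total out = 3210 kmol; y_Q = 1959 / 3210 = 0.6103.

0.61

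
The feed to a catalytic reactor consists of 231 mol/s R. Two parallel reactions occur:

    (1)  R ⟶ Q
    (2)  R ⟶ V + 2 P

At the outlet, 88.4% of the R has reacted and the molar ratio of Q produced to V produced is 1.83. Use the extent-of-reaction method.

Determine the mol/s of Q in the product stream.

Conversion of R: R consumed = 0.884 × 231 = 204.2 mol/s = 1ξ₁ + 1ξ₂.
Selectivity: 1ξ₁ / (1ξ₂) = 1.83 → ξ₁ = 1.83 ξ₂.
Substitute: (1·1.83 + 1) ξ₂ = 204.2 → ξ₂ = 72.16 mol/s, ξ₁ = 132 mol/s.
Outlet amounts (n = n₀ + Σ ν·ξ):
  R: 231 − 1(132) − 1(72.16) = 26.8
  Q: 0 + 1(132) = 132
  V: 0 + 1(72.16) = 72.16
  P: 0 + 2(72.16) = 144.3

132 mol/s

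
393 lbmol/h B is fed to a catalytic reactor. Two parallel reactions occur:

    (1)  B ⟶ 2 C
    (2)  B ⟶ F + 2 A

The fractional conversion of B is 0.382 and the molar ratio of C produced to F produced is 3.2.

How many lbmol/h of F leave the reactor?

57.7 lbmol/h

Conversion of B: B consumed = 0.382 × 393 = 150.1 lbmol/h = 1ξ₁ + 1ξ₂.
Selectivity: 2ξ₁ / (1ξ₂) = 3.2 → ξ₁ = 1.6 ξ₂.
Substitute: (1·1.6 + 1) ξ₂ = 150.1 → ξ₂ = 57.74 lbmol/h, ξ₁ = 92.39 lbmol/h.
Outlet amounts (n = n₀ + Σ ν·ξ):
  B: 393 − 1(92.39) − 1(57.74) = 242.9
  C: 0 + 2(92.39) = 184.8
  F: 0 + 1(57.74) = 57.74
  A: 0 + 2(57.74) = 115.5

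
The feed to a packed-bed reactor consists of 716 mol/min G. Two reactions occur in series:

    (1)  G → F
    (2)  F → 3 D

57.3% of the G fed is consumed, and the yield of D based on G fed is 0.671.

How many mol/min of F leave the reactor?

Conversion of G: G consumed = 1ξ₁ = 0.573 × 716 → ξ₁ = 410.3 mol/min.
Yield of D: 3ξ₂ / 716 = 0.671 → ξ₂ = 160.1 mol/min.
Outlet amounts (n = n₀ + Σ ν·ξ):
  G: 716 − 1(410.3) = 305.7
  F: 0 + 1(410.3) − 1(160.1) = 250.1
  D: 0 + 3(160.1) = 480.4

250 mol/min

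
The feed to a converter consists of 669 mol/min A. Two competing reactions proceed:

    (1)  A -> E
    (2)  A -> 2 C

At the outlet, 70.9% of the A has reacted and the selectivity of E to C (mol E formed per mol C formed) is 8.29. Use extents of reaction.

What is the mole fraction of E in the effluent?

0.643

Conversion of A: A consumed = 0.709 × 669 = 474.3 mol/min = 1ξ₁ + 1ξ₂.
Selectivity: 1ξ₁ / (2ξ₂) = 8.29 → ξ₁ = 16.58 ξ₂.
Substitute: (1·16.58 + 1) ξ₂ = 474.3 → ξ₂ = 26.98 mol/min, ξ₁ = 447.3 mol/min.
Outlet amounts (n = n₀ + Σ ν·ξ):
  A: 669 − 1(447.3) − 1(26.98) = 194.7
  E: 0 + 1(447.3) = 447.3
  C: 0 + 2(26.98) = 53.96
Total out = 696 mol/min; y_E = 447.3 / 696 = 0.6427.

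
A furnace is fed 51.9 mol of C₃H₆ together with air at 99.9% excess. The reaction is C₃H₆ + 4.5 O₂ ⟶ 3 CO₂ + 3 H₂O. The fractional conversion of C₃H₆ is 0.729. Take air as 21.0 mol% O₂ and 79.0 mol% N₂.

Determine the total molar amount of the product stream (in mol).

2290 mol

Stoichiometric O₂ = 4.5 × 51.9 = 233.5 mol; O₂ fed = 233.5 × 1.999 = 466.9 mol.
N₂ fed = 466.9 × 79/21 = 1756 mol.
Fuel reacted = 0.729 × 51.9 → ξ = 37.84 mol.
Outlet (n = n₀ + ν ξ):
  C₃H₆: 51.9 − 1(37.84) = 14.06
  O₂: 466.9 − 4.5(37.84) = 296.6
  N₂: 1756 (inert)
  CO₂: 0 + 3(37.84) = 113.5
  H₂O: 0 + 3(37.84) = 113.5
Total out = 14.06 + 296.6 + 1756 + 113.5 + 113.5 = 2294 mol.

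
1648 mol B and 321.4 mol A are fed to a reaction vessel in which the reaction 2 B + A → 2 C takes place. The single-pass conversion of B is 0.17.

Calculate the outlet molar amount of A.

B reacted = 0.17 × 1648 = 280.2 mol; ν_B = −2, so ξ = 280.2/2 = 140.1 mol.
Outlet amounts (n = n₀ + ν ξ):
  B: 1648 − 2(140.1) = 1368
  A: 321.4 − 1(140.1) = 181.3
  C: 0 + 2(140.1) = 280.2

181 mol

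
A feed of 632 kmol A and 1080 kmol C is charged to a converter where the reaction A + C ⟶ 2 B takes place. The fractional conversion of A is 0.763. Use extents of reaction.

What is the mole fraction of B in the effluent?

A reacted = 0.763 × 632 = 482.2 kmol; ν_A = −1, so ξ = 482.2/1 = 482.2 kmol.
Outlet amounts (n = n₀ + ν ξ):
  A: 632 − 1(482.2) = 149.8
  C: 1080 − 1(482.2) = 597.8
  B: 0 + 2(482.2) = 964.4
Total out = 1712 kmol; y_B = 964.4 / 1712 = 0.5633.

0.563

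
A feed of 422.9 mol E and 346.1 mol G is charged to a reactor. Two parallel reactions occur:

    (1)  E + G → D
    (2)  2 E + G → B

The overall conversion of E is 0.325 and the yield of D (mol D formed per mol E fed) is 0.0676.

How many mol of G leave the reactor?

Yield of D: 1ξ₁ / 422.9 = 0.0676 → ξ₁ = 28.59 mol.
Conversion of E: 1ξ₁ + 2ξ₂ = 0.325 × 422.9 = 137.4 → ξ₂ = 54.43 mol.
Outlet amounts (n = n₀ + Σ ν·ξ):
  E: 422.9 − 1(28.59) − 2(54.43) = 285.5
  G: 346.1 − 1(28.59) − 1(54.43) = 263.1
  D: 0 + 1(28.59) = 28.59
  B: 0 + 1(54.43) = 54.43

263 mol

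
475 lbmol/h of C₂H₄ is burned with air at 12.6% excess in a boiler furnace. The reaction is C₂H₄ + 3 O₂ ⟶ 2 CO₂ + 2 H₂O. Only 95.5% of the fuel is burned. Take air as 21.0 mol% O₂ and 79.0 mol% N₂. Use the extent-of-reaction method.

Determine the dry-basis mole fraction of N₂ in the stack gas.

Stoichiometric O₂ = 3 × 475 = 1425 lbmol/h; O₂ fed = 1425 × 1.126 = 1605 lbmol/h.
N₂ fed = 1605 × 79/21 = 6036 lbmol/h.
Fuel reacted = 0.955 × 475 → ξ = 453.6 lbmol/h.
Outlet (n = n₀ + ν ξ):
  C₂H₄: 475 − 1(453.6) = 21.38
  O₂: 1605 − 3(453.6) = 243.7
  N₂: 6036 (inert)
  CO₂: 0 + 2(453.6) = 907.2
  H₂O: 0 + 2(453.6) = 907.2
Dry total = 7208 lbmol/h; y_N₂ (dry) = 6036 / 7208 = 0.8374.

0.837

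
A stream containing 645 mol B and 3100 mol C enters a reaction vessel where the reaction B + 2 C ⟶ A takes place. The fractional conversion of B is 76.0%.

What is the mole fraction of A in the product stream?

B reacted = 0.76 × 645 = 490.2 mol; ν_B = −1, so ξ = 490.2/1 = 490.2 mol.
Outlet amounts (n = n₀ + ν ξ):
  B: 645 − 1(490.2) = 154.8
  C: 3100 − 2(490.2) = 2120
  A: 0 + 1(490.2) = 490.2
Total out = 2765 mol; y_A = 490.2 / 2765 = 0.1773.

0.177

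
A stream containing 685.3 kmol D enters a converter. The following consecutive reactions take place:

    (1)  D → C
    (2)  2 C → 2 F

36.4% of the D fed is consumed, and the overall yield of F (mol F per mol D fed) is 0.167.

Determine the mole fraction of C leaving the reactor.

0.197

Conversion of D: D consumed = 1ξ₁ = 0.364 × 685.3 → ξ₁ = 249.4 kmol.
Yield of F: 2ξ₂ / 685.3 = 0.167 → ξ₂ = 57.22 kmol.
Outlet amounts (n = n₀ + Σ ν·ξ):
  D: 685.3 − 1(249.4) = 435.9
  C: 0 + 1(249.4) − 2(57.22) = 135
  F: 0 + 2(57.22) = 114.4
Total out = 685.3 kmol; y_C = 135 / 685.3 = 0.197.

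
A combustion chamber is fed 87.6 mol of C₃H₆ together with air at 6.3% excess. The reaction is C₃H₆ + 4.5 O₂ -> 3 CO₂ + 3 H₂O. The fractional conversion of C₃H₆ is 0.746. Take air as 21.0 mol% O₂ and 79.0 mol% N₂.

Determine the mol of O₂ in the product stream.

125 mol

Stoichiometric O₂ = 4.5 × 87.6 = 394.2 mol; O₂ fed = 394.2 × 1.063 = 419 mol.
N₂ fed = 419 × 79/21 = 1576 mol.
Fuel reacted = 0.746 × 87.6 → ξ = 65.35 mol.
Outlet (n = n₀ + ν ξ):
  C₃H₆: 87.6 − 1(65.35) = 22.25
  O₂: 419 − 4.5(65.35) = 125
  N₂: 1576 (inert)
  CO₂: 0 + 3(65.35) = 196
  H₂O: 0 + 3(65.35) = 196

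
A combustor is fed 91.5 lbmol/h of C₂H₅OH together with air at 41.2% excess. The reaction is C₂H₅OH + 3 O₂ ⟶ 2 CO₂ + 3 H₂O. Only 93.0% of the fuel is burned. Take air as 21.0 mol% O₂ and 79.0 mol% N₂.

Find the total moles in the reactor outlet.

Stoichiometric O₂ = 3 × 91.5 = 274.5 lbmol/h; O₂ fed = 274.5 × 1.412 = 387.6 lbmol/h.
N₂ fed = 387.6 × 79/21 = 1458 lbmol/h.
Fuel reacted = 0.93 × 91.5 → ξ = 85.09 lbmol/h.
Outlet (n = n₀ + ν ξ):
  C₂H₅OH: 91.5 − 1(85.09) = 6.405
  O₂: 387.6 − 3(85.09) = 132.3
  N₂: 1458 (inert)
  CO₂: 0 + 2(85.09) = 170.2
  H₂O: 0 + 3(85.09) = 255.3
Total out = 6.405 + 132.3 + 1458 + 170.2 + 255.3 = 2022 lbmol/h.

2020 lbmol/h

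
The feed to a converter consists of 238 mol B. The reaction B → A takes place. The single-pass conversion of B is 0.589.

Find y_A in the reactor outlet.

B reacted = 0.589 × 238 = 140.2 mol; ν_B = −1, so ξ = 140.2/1 = 140.2 mol.
Outlet amounts (n = n₀ + ν ξ):
  B: 238 − 1(140.2) = 97.82
  A: 0 + 1(140.2) = 140.2
Total out = 238 mol; y_A = 140.2 / 238 = 0.589.

0.589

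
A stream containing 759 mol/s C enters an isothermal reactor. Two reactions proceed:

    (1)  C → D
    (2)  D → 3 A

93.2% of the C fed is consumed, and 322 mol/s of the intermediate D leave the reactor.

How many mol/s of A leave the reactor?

Conversion of C: C consumed = 1ξ₁ = 0.932 × 759 → ξ₁ = 707.4 mol/s.
D balance: n_D = 0 + 1ξ₁ − 1ξ₂ = 322 → ξ₂ = (1·707.4 − 322)/1 = 385.4 mol/s.
Outlet amounts (n = n₀ + Σ ν·ξ):
  C: 759 − 1(707.4) = 51.61
  D: 0 + 1(707.4) − 1(385.4) = 322
  A: 0 + 3(385.4) = 1156

1160 mol/s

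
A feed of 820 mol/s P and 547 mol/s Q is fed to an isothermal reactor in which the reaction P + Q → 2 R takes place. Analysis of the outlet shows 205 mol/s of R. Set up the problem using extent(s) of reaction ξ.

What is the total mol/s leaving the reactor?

1370 mol/s

For R: n = n₀ + 2ξ → 205 = 0 + 2ξ, giving ξ = 102.5 mol/s.
Outlet amounts (n = n₀ + ν ξ):
  P: 820 − 1(102.5) = 717.5
  Q: 547 − 1(102.5) = 444.5
  R: 0 + 2(102.5) = 205
Total out = 717.5 + 444.5 + 205 = 1367 mol/s.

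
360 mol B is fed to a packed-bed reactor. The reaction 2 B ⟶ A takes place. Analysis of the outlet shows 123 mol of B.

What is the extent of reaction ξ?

For B: n = n₀ − 2ξ → 123 = 360 − 2ξ, giving ξ = 118.5 mol.
Outlet amounts (n = n₀ + ν ξ):
  B: 360 − 2(118.5) = 123
  A: 0 + 1(118.5) = 118.5

ξ = 118 mol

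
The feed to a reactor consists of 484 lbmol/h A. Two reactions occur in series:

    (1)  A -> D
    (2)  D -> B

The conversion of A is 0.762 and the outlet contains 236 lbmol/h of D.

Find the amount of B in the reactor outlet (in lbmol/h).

133 lbmol/h

Conversion of A: A consumed = 1ξ₁ = 0.762 × 484 → ξ₁ = 368.8 lbmol/h.
D balance: n_D = 0 + 1ξ₁ − 1ξ₂ = 236 → ξ₂ = (1·368.8 − 236)/1 = 132.8 lbmol/h.
Outlet amounts (n = n₀ + Σ ν·ξ):
  A: 484 − 1(368.8) = 115.2
  D: 0 + 1(368.8) − 1(132.8) = 236
  B: 0 + 1(132.8) = 132.8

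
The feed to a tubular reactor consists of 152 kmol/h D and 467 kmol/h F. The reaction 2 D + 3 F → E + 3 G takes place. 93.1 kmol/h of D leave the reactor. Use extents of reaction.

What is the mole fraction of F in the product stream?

0.642

For D: n = n₀ − 2ξ → 93.1 = 152 − 2ξ, giving ξ = 29.45 kmol/h.
Outlet amounts (n = n₀ + ν ξ):
  D: 152 − 2(29.45) = 93.1
  F: 467 − 3(29.45) = 378.6
  E: 0 + 1(29.45) = 29.45
  G: 0 + 3(29.45) = 88.35
Total out = 589.5 kmol/h; y_F = 378.6 / 589.5 = 0.6423.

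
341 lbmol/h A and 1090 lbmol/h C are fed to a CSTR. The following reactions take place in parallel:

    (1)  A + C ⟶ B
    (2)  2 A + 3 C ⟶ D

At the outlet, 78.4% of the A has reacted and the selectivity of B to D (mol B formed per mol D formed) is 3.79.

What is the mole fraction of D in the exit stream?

0.0431

Conversion of A: A consumed = 0.784 × 341 = 267.3 lbmol/h = 1ξ₁ + 2ξ₂.
Selectivity: 1ξ₁ / (1ξ₂) = 3.79 → ξ₁ = 3.79 ξ₂.
Substitute: (1·3.79 + 2) ξ₂ = 267.3 → ξ₂ = 46.17 lbmol/h, ξ₁ = 175 lbmol/h.
Outlet amounts (n = n₀ + Σ ν·ξ):
  A: 341 − 1(175) − 2(46.17) = 73.66
  C: 1090 − 1(175) − 3(46.17) = 776.5
  B: 0 + 1(175) = 175
  D: 0 + 1(46.17) = 46.17
Total out = 1071 lbmol/h; y_D = 46.17 / 1071 = 0.0431.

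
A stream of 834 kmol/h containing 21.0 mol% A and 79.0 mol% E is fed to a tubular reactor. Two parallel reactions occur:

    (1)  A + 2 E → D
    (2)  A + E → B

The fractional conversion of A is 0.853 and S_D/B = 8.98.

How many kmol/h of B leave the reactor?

15 kmol/h

Conversion of A: A consumed = 0.853 × 175.1 = 149.4 kmol/h = 1ξ₁ + 1ξ₂.
Selectivity: 1ξ₁ / (1ξ₂) = 8.98 → ξ₁ = 8.98 ξ₂.
Substitute: (1·8.98 + 1) ξ₂ = 149.4 → ξ₂ = 14.97 kmol/h, ξ₁ = 134.4 kmol/h.
Outlet amounts (n = n₀ + Σ ν·ξ):
  A: 175.1 − 1(134.4) − 1(14.97) = 25.75
  E: 658.9 − 2(134.4) − 1(14.97) = 375
  D: 0 + 1(134.4) = 134.4
  B: 0 + 1(14.97) = 14.97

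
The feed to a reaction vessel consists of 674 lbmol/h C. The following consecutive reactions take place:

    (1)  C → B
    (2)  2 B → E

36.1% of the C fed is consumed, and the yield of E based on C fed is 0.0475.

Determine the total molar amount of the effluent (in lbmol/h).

Conversion of C: C consumed = 1ξ₁ = 0.361 × 674 → ξ₁ = 243.3 lbmol/h.
Yield of E: 1ξ₂ / 674 = 0.0475 → ξ₂ = 32.02 lbmol/h.
Outlet amounts (n = n₀ + Σ ν·ξ):
  C: 674 − 1(243.3) = 430.7
  B: 0 + 1(243.3) − 2(32.02) = 179.3
  E: 0 + 1(32.02) = 32.02
Total out = 430.7 + 179.3 + 32.02 = 642 lbmol/h.

642 lbmol/h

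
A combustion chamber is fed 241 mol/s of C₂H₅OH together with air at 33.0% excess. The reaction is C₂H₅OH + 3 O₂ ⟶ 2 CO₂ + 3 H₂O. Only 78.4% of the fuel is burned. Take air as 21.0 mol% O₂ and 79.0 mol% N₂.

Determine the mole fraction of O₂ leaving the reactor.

0.0788

Stoichiometric O₂ = 3 × 241 = 723 mol/s; O₂ fed = 723 × 1.330 = 961.6 mol/s.
N₂ fed = 961.6 × 79/21 = 3617 mol/s.
Fuel reacted = 0.784 × 241 → ξ = 188.9 mol/s.
Outlet (n = n₀ + ν ξ):
  C₂H₅OH: 241 − 1(188.9) = 52.06
  O₂: 961.6 − 3(188.9) = 394.8
  N₂: 3617 (inert)
  CO₂: 0 + 2(188.9) = 377.9
  H₂O: 0 + 3(188.9) = 566.8
Total out = 5009 mol/s; y_O₂ = 394.8 / 5009 = 0.07881.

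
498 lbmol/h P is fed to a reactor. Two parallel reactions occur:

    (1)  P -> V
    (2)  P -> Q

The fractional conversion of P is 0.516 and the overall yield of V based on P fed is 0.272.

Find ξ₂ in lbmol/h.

ξ₂ = 122 lbmol/h

Yield of V: 1ξ₁ / 498 = 0.272 → ξ₁ = 135.5 lbmol/h.
Conversion of P: 1ξ₁ + 1ξ₂ = 0.516 × 498 = 257 → ξ₂ = 121.5 lbmol/h.
Outlet amounts (n = n₀ + Σ ν·ξ):
  P: 498 − 1(135.5) − 1(121.5) = 241
  V: 0 + 1(135.5) = 135.5
  Q: 0 + 1(121.5) = 121.5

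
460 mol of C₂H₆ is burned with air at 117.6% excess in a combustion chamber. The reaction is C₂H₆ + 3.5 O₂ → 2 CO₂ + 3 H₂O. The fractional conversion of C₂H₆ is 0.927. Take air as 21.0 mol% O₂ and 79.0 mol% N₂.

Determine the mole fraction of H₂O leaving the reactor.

Stoichiometric O₂ = 3.5 × 460 = 1610 mol; O₂ fed = 1610 × 2.176 = 3503 mol.
N₂ fed = 3503 × 79/21 = 13180 mol.
Fuel reacted = 0.927 × 460 → ξ = 426.4 mol.
Outlet (n = n₀ + ν ξ):
  C₂H₆: 460 − 1(426.4) = 33.58
  O₂: 3503 − 3.5(426.4) = 2011
  N₂: 13180 (inert)
  CO₂: 0 + 2(426.4) = 852.8
  H₂O: 0 + 3(426.4) = 1279
Total out = 17360 mol; y_H₂O = 1279 / 17360 = 0.07371.

0.0737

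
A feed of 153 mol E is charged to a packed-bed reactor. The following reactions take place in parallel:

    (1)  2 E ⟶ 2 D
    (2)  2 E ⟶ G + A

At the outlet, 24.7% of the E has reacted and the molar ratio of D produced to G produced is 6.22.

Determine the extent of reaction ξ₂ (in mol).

Conversion of E: E consumed = 0.247 × 153 = 37.79 mol = 2ξ₁ + 2ξ₂.
Selectivity: 2ξ₁ / (1ξ₂) = 6.22 → ξ₁ = 3.11 ξ₂.
Substitute: (2·3.11 + 2) ξ₂ = 37.79 → ξ₂ = 4.597 mol, ξ₁ = 14.3 mol.
Outlet amounts (n = n₀ + Σ ν·ξ):
  E: 153 − 2(14.3) − 2(4.597) = 115.2
  D: 0 + 2(14.3) = 28.6
  G: 0 + 1(4.597) = 4.597
  A: 0 + 1(4.597) = 4.597

ξ₂ = 4.6 mol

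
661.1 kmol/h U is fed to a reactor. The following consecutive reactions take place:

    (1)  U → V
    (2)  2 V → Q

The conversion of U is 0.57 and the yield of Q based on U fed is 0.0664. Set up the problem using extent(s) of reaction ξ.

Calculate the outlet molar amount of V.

Conversion of U: U consumed = 1ξ₁ = 0.57 × 661.1 → ξ₁ = 376.8 kmol/h.
Yield of Q: 1ξ₂ / 661.1 = 0.0664 → ξ₂ = 43.9 kmol/h.
Outlet amounts (n = n₀ + Σ ν·ξ):
  U: 661.1 − 1(376.8) = 284.3
  V: 0 + 1(376.8) − 2(43.9) = 289
  Q: 0 + 1(43.9) = 43.9

289 kmol/h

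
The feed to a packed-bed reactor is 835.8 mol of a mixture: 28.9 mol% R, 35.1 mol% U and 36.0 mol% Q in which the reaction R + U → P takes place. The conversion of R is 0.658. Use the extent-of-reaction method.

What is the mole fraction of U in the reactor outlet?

R reacted = 0.658 × 241.5 = 158.9 mol; ν_R = −1, so ξ = 158.9/1 = 158.9 mol.
Outlet amounts (n = n₀ + ν ξ):
  R: 241.5 − 1(158.9) = 82.61
  U: 293.4 − 1(158.9) = 134.4
  P: 0 + 1(158.9) = 158.9
  Q: 300.9 (inert)
Total out = 676.9 mol; y_U = 134.4 / 676.9 = 0.1986.

0.199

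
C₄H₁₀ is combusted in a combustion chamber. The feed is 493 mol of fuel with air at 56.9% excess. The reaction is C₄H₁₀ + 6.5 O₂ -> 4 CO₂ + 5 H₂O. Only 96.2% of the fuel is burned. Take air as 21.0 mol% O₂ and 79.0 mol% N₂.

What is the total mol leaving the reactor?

Stoichiometric O₂ = 6.5 × 493 = 3204 mol; O₂ fed = 3204 × 1.569 = 5028 mol.
N₂ fed = 5028 × 79/21 = 18910 mol.
Fuel reacted = 0.962 × 493 → ξ = 474.3 mol.
Outlet (n = n₀ + ν ξ):
  C₄H₁₀: 493 − 1(474.3) = 18.73
  O₂: 5028 − 6.5(474.3) = 1945
  N₂: 18910 (inert)
  CO₂: 0 + 4(474.3) = 1897
  H₂O: 0 + 5(474.3) = 2371
Total out = 18.73 + 1945 + 18910 + 1897 + 2371 = 25150 mol.

25100 mol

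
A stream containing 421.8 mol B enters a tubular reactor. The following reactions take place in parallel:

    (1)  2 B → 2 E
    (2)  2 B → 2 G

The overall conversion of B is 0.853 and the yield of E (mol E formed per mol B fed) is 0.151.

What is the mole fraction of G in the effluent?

0.702

Yield of E: 2ξ₁ / 421.8 = 0.151 → ξ₁ = 31.85 mol.
Conversion of B: 2ξ₁ + 2ξ₂ = 0.853 × 421.8 = 359.8 → ξ₂ = 148.1 mol.
Outlet amounts (n = n₀ + Σ ν·ξ):
  B: 421.8 − 2(31.85) − 2(148.1) = 62
  E: 0 + 2(31.85) = 63.69
  G: 0 + 2(148.1) = 296.1
Total out = 421.8 mol; y_G = 296.1 / 421.8 = 0.702.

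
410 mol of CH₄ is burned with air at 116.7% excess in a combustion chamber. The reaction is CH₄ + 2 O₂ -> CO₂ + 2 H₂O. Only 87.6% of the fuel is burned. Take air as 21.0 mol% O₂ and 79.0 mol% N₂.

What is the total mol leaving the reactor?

8870 mol

Stoichiometric O₂ = 2 × 410 = 820 mol; O₂ fed = 820 × 2.167 = 1777 mol.
N₂ fed = 1777 × 79/21 = 6685 mol.
Fuel reacted = 0.876 × 410 → ξ = 359.2 mol.
Outlet (n = n₀ + ν ξ):
  CH₄: 410 − 1(359.2) = 50.84
  O₂: 1777 − 2(359.2) = 1059
  N₂: 6685 (inert)
  CO₂: 0 + 1(359.2) = 359.2
  H₂O: 0 + 2(359.2) = 718.3
Total out = 50.84 + 1059 + 6685 + 359.2 + 718.3 = 8872 mol.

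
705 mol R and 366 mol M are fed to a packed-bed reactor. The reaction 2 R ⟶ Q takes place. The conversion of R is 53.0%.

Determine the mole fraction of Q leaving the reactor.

0.211

R reacted = 0.53 × 705 = 373.7 mol; ν_R = −2, so ξ = 373.7/2 = 186.8 mol.
Outlet amounts (n = n₀ + ν ξ):
  R: 705 − 2(186.8) = 331.3
  Q: 0 + 1(186.8) = 186.8
  M: 366 (inert)
Total out = 884.2 mol; y_Q = 186.8 / 884.2 = 0.2113.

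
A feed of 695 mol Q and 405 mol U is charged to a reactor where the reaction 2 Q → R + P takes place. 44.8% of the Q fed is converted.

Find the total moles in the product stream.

Q reacted = 0.448 × 695 = 311.4 mol; ν_Q = −2, so ξ = 311.4/2 = 155.7 mol.
Outlet amounts (n = n₀ + ν ξ):
  Q: 695 − 2(155.7) = 383.6
  R: 0 + 1(155.7) = 155.7
  P: 0 + 1(155.7) = 155.7
  U: 405 (inert)
Total out = 383.6 + 155.7 + 155.7 + 405 = 1100 mol.

1100 mol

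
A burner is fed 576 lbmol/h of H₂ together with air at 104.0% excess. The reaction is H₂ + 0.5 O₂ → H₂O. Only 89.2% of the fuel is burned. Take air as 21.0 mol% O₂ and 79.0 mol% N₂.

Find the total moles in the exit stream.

3120 lbmol/h

Stoichiometric O₂ = 0.5 × 576 = 288 lbmol/h; O₂ fed = 288 × 2.040 = 587.5 lbmol/h.
N₂ fed = 587.5 × 79/21 = 2210 lbmol/h.
Fuel reacted = 0.892 × 576 → ξ = 513.8 lbmol/h.
Outlet (n = n₀ + ν ξ):
  H₂: 576 − 1(513.8) = 62.21
  O₂: 587.5 − 0.5(513.8) = 330.6
  N₂: 2210 (inert)
  H₂O: 0 + 1(513.8) = 513.8
Total out = 62.21 + 330.6 + 2210 + 513.8 = 3117 lbmol/h.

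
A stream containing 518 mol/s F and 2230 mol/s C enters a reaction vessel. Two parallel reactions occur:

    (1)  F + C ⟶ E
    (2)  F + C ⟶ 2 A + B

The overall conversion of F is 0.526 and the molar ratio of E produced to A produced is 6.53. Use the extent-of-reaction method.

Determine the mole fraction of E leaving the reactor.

0.101

Conversion of F: F consumed = 0.526 × 518 = 272.5 mol/s = 1ξ₁ + 1ξ₂.
Selectivity: 1ξ₁ / (2ξ₂) = 6.53 → ξ₁ = 13.06 ξ₂.
Substitute: (1·13.06 + 1) ξ₂ = 272.5 → ξ₂ = 19.38 mol/s, ξ₁ = 253.1 mol/s.
Outlet amounts (n = n₀ + Σ ν·ξ):
  F: 518 − 1(253.1) − 1(19.38) = 245.5
  C: 2230 − 1(253.1) − 1(19.38) = 1958
  E: 0 + 1(253.1) = 253.1
  A: 0 + 2(19.38) = 38.76
  B: 0 + 1(19.38) = 19.38
Total out = 2514 mol/s; y_E = 253.1 / 2514 = 0.1007.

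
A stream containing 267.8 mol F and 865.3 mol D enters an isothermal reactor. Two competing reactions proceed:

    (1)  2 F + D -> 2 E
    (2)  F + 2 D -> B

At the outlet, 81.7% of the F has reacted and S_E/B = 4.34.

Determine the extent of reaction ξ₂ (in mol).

ξ₂ = 41 mol

Conversion of F: F consumed = 0.817 × 267.8 = 218.8 mol = 2ξ₁ + 1ξ₂.
Selectivity: 2ξ₁ / (1ξ₂) = 4.34 → ξ₁ = 2.17 ξ₂.
Substitute: (2·2.17 + 1) ξ₂ = 218.8 → ξ₂ = 40.97 mol, ξ₁ = 88.91 mol.
Outlet amounts (n = n₀ + Σ ν·ξ):
  F: 267.8 − 2(88.91) − 1(40.97) = 49.01
  D: 865.3 − 1(88.91) − 2(40.97) = 694.4
  E: 0 + 2(88.91) = 177.8
  B: 0 + 1(40.97) = 40.97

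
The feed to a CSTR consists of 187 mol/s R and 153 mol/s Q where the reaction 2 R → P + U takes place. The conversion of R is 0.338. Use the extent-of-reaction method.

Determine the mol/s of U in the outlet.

R reacted = 0.338 × 187 = 63.21 mol/s; ν_R = −2, so ξ = 63.21/2 = 31.6 mol/s.
Outlet amounts (n = n₀ + ν ξ):
  R: 187 − 2(31.6) = 123.8
  P: 0 + 1(31.6) = 31.6
  U: 0 + 1(31.6) = 31.6
  Q: 153 (inert)

31.6 mol/s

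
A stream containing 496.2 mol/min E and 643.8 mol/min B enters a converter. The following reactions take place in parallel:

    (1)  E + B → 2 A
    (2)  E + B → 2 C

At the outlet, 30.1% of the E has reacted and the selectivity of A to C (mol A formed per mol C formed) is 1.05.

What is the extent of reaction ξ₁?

Conversion of E: E consumed = 0.301 × 496.2 = 149.4 mol/min = 1ξ₁ + 1ξ₂.
Selectivity: 2ξ₁ / (2ξ₂) = 1.05 → ξ₁ = 1.05 ξ₂.
Substitute: (1·1.05 + 1) ξ₂ = 149.4 → ξ₂ = 72.86 mol/min, ξ₁ = 76.5 mol/min.
Outlet amounts (n = n₀ + Σ ν·ξ):
  E: 496.2 − 1(76.5) − 1(72.86) = 346.8
  B: 643.8 − 1(76.5) − 1(72.86) = 494.4
  A: 0 + 2(76.5) = 153
  C: 0 + 2(72.86) = 145.7

ξ₁ = 76.5 mol/min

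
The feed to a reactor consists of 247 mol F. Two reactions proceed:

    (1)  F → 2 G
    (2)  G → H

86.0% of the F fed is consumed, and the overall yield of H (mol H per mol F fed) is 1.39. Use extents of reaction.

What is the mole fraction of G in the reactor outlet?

Conversion of F: F consumed = 1ξ₁ = 0.86 × 247 → ξ₁ = 212.4 mol.
Yield of H: 1ξ₂ / 247 = 1.39 → ξ₂ = 343.3 mol.
Outlet amounts (n = n₀ + Σ ν·ξ):
  F: 247 − 1(212.4) = 34.58
  G: 0 + 2(212.4) − 1(343.3) = 81.51
  H: 0 + 1(343.3) = 343.3
Total out = 459.4 mol; y_G = 81.51 / 459.4 = 0.1774.

0.177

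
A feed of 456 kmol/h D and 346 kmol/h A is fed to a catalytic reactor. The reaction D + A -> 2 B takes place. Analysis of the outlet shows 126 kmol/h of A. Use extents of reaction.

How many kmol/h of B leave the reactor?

440 kmol/h

For A: n = n₀ − 1ξ → 126 = 346 − 1ξ, giving ξ = 220 kmol/h.
Outlet amounts (n = n₀ + ν ξ):
  D: 456 − 1(220) = 236
  A: 346 − 1(220) = 126
  B: 0 + 2(220) = 440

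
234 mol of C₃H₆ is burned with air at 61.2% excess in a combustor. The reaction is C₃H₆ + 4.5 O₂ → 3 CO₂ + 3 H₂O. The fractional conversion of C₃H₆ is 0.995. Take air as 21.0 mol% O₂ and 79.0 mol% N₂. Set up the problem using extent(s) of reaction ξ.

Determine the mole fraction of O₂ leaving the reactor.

0.077

Stoichiometric O₂ = 4.5 × 234 = 1053 mol; O₂ fed = 1053 × 1.612 = 1697 mol.
N₂ fed = 1697 × 79/21 = 6386 mol.
Fuel reacted = 0.995 × 234 → ξ = 232.8 mol.
Outlet (n = n₀ + ν ξ):
  C₃H₆: 234 − 1(232.8) = 1.17
  O₂: 1697 − 4.5(232.8) = 649.7
  N₂: 6386 (inert)
  CO₂: 0 + 3(232.8) = 698.5
  H₂O: 0 + 3(232.8) = 698.5
Total out = 8433 mol; y_O₂ = 649.7 / 8433 = 0.07704.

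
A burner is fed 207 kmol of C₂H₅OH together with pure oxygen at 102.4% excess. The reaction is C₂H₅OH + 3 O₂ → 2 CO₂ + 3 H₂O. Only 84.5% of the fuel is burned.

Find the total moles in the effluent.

1640 kmol

Stoichiometric O₂ = 3 × 207 = 621 kmol; O₂ fed = 621 × 2.024 = 1257 kmol.
Fuel reacted = 0.845 × 207 → ξ = 174.9 kmol.
Outlet (n = n₀ + ν ξ):
  C₂H₅OH: 207 − 1(174.9) = 32.09
  O₂: 1257 − 3(174.9) = 732.2
  CO₂: 0 + 2(174.9) = 349.8
  H₂O: 0 + 3(174.9) = 524.7
Total out = 32.09 + 732.2 + 349.8 + 524.7 = 1639 kmol.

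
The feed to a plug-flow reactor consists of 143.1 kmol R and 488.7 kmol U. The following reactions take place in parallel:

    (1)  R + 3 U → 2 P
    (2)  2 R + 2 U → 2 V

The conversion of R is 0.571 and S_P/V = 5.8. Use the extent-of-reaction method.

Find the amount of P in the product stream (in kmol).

122 kmol

Conversion of R: R consumed = 0.571 × 143.1 = 81.71 kmol = 1ξ₁ + 2ξ₂.
Selectivity: 2ξ₁ / (2ξ₂) = 5.8 → ξ₁ = 5.8 ξ₂.
Substitute: (1·5.8 + 2) ξ₂ = 81.71 → ξ₂ = 10.48 kmol, ξ₁ = 60.76 kmol.
Outlet amounts (n = n₀ + Σ ν·ξ):
  R: 143.1 − 1(60.76) − 2(10.48) = 61.39
  U: 488.7 − 3(60.76) − 2(10.48) = 285.5
  P: 0 + 2(60.76) = 121.5
  V: 0 + 2(10.48) = 20.95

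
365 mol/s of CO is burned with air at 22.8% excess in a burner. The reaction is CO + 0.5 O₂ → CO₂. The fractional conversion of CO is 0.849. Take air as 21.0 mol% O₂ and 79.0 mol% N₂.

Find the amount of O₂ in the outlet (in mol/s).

Stoichiometric O₂ = 0.5 × 365 = 182.5 mol/s; O₂ fed = 182.5 × 1.228 = 224.1 mol/s.
N₂ fed = 224.1 × 79/21 = 843.1 mol/s.
Fuel reacted = 0.849 × 365 → ξ = 309.9 mol/s.
Outlet (n = n₀ + ν ξ):
  CO: 365 − 1(309.9) = 55.12
  O₂: 224.1 − 0.5(309.9) = 69.17
  N₂: 843.1 (inert)
  CO₂: 0 + 1(309.9) = 309.9

69.2 mol/s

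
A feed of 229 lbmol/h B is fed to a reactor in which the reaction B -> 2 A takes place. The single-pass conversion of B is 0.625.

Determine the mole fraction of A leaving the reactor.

B reacted = 0.625 × 229 = 143.1 lbmol/h; ν_B = −1, so ξ = 143.1/1 = 143.1 lbmol/h.
Outlet amounts (n = n₀ + ν ξ):
  B: 229 − 1(143.1) = 85.88
  A: 0 + 2(143.1) = 286.2
Total out = 372.1 lbmol/h; y_A = 286.2 / 372.1 = 0.7692.

0.769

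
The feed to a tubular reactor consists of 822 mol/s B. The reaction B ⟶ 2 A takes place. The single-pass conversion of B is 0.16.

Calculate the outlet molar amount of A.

B reacted = 0.16 × 822 = 131.5 mol/s; ν_B = −1, so ξ = 131.5/1 = 131.5 mol/s.
Outlet amounts (n = n₀ + ν ξ):
  B: 822 − 1(131.5) = 690.5
  A: 0 + 2(131.5) = 263

263 mol/s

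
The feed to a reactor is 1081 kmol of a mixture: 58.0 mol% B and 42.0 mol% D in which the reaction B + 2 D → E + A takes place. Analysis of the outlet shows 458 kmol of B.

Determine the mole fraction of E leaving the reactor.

0.185

For B: n = n₀ − 1ξ → 458 = 627 − 1ξ, giving ξ = 169 kmol.
Outlet amounts (n = n₀ + ν ξ):
  B: 627 − 1(169) = 458
  D: 454 − 2(169) = 116.1
  E: 0 + 1(169) = 169
  A: 0 + 1(169) = 169
Total out = 912 kmol; y_E = 169 / 912 = 0.1853.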